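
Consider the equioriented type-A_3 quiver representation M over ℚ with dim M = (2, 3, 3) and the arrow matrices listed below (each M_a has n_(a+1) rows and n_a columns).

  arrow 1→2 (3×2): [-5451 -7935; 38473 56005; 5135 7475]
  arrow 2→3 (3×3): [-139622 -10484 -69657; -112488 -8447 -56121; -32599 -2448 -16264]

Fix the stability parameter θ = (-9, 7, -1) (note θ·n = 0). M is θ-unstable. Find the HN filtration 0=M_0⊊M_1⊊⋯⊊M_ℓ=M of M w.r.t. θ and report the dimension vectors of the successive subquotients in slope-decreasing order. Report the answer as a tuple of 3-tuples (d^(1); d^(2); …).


Via rank(M_{q-1}∘⋯∘M_p): M ≅ I[1,1], I[1,3], I[2,3]^2.
μ_θ-semistable layers: μ^(1)=3; μ^(2)=-9

((0, 3, 3); (2, 0, 0))


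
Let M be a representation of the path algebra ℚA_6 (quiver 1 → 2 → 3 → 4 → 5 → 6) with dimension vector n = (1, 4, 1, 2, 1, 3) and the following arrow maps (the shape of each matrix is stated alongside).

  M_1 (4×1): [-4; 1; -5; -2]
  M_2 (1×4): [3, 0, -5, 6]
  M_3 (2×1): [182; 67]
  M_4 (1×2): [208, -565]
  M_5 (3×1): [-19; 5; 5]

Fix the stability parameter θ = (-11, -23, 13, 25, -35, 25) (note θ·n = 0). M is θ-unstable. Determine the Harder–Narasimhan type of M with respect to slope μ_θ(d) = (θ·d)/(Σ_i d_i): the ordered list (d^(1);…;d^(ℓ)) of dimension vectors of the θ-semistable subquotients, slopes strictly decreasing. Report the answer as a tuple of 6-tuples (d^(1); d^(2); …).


Barcode: M ≅ I[1,6], I[2,2]^3, I[4,4], I[6,6]^2. HN layers by μ_θ (4 steps, strictly decreasing):
  μ^(1)=25; μ^(2)=1; μ^(3)=-17; μ^(4)=-23

((0, 0, 0, 1, 0, 3); (0, 0, 1, 1, 1, 0); (1, 1, 0, 0, 0, 0); (0, 3, 0, 0, 0, 0))


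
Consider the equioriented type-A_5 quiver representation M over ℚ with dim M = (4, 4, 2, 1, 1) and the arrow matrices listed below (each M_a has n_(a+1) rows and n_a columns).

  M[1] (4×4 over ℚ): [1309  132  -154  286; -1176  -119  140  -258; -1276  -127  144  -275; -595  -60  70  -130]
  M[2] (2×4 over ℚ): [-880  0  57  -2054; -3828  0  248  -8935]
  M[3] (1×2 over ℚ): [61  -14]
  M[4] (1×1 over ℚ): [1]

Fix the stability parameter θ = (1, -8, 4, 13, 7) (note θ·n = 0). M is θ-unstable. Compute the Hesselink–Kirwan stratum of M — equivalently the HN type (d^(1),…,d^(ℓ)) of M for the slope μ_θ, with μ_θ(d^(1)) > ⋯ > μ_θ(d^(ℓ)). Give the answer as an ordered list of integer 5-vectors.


Barcode: M ≅ I[1,1], I[1,2], I[1,3], I[1,5], I[2,2]. HN layers by μ_θ (5 steps, strictly decreasing):
  μ^(1)=10; μ^(2)=4; μ^(3)=1; μ^(4)=-7/2; μ^(5)=-8

((0, 0, 0, 1, 1); (0, 0, 2, 0, 0); (1, 0, 0, 0, 0); (3, 3, 0, 0, 0); (0, 1, 0, 0, 0))


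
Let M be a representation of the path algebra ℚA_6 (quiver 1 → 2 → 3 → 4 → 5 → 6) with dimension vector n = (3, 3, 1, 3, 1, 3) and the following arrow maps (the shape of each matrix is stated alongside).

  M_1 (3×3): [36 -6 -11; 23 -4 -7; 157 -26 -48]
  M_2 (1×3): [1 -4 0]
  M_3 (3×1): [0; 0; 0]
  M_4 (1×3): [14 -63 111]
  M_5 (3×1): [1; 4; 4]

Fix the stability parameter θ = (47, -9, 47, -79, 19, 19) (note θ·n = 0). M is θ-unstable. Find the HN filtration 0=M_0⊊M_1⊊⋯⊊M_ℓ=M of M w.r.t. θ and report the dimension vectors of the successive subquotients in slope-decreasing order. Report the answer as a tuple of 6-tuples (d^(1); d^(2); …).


Barcode: M ≅ I[1,1], I[1,2], I[1,3], I[2,2], I[4,4]^2, I[4,6], I[6,6]^2. HN layers by μ_θ (4 steps, strictly decreasing):
  μ^(1)=47; μ^(2)=19; μ^(3)=-9; μ^(4)=-79

((1, 0, 1, 0, 0, 0); (2, 2, 0, 0, 1, 3); (0, 1, 0, 0, 0, 0); (0, 0, 0, 3, 0, 0))


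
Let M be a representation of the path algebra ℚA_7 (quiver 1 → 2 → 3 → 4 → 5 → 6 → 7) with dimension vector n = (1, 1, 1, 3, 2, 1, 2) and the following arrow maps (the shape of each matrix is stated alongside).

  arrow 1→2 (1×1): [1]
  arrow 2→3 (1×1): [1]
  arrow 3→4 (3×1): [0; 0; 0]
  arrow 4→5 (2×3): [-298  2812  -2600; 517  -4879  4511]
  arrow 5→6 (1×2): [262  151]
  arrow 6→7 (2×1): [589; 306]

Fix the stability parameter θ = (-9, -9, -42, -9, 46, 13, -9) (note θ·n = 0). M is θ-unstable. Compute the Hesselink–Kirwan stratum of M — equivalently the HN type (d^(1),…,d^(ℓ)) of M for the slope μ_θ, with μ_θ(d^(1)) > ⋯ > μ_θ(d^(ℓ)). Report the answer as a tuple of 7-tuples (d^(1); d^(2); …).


Via rank(M_{q-1}∘⋯∘M_p): M ≅ I[1,3], I[4,4], I[4,5], I[4,7], I[7,7].
μ_θ-semistable layers: μ^(1)=46; μ^(2)=50/3; μ^(3)=-9; μ^(4)=-20

((0, 0, 0, 0, 1, 0, 0); (0, 0, 0, 0, 1, 1, 1); (0, 0, 0, 3, 0, 0, 1); (1, 1, 1, 0, 0, 0, 0))


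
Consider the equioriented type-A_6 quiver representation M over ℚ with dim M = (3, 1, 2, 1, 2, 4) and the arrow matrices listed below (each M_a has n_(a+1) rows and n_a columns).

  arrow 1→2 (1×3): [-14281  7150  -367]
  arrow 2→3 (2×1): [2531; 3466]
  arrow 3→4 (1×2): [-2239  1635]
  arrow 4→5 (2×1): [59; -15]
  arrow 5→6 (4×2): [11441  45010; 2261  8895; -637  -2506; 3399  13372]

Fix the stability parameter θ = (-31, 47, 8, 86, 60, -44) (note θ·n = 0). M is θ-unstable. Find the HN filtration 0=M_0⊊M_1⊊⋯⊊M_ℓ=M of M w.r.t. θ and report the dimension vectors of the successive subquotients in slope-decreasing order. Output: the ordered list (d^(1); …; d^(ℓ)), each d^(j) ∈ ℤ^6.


Barcode: M ≅ I[1,1]^2, I[1,6], I[3,3], I[5,6], I[6,6]^2. HN layers by μ_θ (5 steps, strictly decreasing):
  μ^(1)=34; μ^(2)=55/2; μ^(3)=8; μ^(4)=-31; μ^(5)=-44

((0, 0, 0, 1, 1, 1); (0, 1, 1, 0, 0, 0); (0, 0, 1, 0, 1, 1); (3, 0, 0, 0, 0, 0); (0, 0, 0, 0, 0, 2))


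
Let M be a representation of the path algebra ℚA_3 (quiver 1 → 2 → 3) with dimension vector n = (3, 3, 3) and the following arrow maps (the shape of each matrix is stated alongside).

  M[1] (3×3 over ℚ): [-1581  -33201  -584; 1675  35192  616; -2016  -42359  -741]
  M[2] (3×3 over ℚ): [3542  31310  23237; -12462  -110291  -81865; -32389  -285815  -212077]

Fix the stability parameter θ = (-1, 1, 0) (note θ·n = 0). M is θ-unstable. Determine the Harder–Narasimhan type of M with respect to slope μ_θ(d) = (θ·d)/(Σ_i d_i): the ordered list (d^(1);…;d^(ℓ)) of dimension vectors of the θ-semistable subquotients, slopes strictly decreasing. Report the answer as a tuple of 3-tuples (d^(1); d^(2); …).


Barcode: M ≅ I[1,3]^3. HN layers by μ_θ (2 steps, strictly decreasing):
  μ^(1)=1/2; μ^(2)=-1

((0, 3, 3); (3, 0, 0))


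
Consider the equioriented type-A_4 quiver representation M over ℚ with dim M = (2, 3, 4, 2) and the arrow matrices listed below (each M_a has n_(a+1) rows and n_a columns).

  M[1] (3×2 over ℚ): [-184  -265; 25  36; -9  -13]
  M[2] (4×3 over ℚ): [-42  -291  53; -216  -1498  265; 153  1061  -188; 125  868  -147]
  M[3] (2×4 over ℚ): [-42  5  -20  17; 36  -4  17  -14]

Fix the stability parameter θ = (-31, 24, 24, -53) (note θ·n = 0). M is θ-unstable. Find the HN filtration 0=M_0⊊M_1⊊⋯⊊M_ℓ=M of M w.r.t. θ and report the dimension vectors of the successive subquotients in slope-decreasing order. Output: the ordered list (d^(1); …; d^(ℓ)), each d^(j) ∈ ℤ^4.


Via rank(M_{q-1}∘⋯∘M_p): M ≅ I[1,4]^2, I[2,3], I[3,3].
μ_θ-semistable layers: μ^(1)=24; μ^(2)=-5/3; μ^(3)=-31

((0, 1, 2, 0); (0, 2, 2, 2); (2, 0, 0, 0))


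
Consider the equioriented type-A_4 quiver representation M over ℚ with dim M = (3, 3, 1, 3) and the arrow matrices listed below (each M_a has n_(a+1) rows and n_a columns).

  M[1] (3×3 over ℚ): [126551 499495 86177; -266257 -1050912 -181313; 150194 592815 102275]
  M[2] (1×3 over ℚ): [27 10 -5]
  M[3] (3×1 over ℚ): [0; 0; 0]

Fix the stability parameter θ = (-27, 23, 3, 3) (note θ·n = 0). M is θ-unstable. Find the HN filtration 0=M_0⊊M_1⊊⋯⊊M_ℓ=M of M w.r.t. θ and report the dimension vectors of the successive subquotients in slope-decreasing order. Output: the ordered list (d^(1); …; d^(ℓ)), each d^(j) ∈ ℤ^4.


Barcode: M ≅ I[1,2]^2, I[1,3], I[4,4]^3. HN layers by μ_θ (4 steps, strictly decreasing):
  μ^(1)=23; μ^(2)=13; μ^(3)=3; μ^(4)=-27

((0, 2, 0, 0); (0, 1, 1, 0); (0, 0, 0, 3); (3, 0, 0, 0))


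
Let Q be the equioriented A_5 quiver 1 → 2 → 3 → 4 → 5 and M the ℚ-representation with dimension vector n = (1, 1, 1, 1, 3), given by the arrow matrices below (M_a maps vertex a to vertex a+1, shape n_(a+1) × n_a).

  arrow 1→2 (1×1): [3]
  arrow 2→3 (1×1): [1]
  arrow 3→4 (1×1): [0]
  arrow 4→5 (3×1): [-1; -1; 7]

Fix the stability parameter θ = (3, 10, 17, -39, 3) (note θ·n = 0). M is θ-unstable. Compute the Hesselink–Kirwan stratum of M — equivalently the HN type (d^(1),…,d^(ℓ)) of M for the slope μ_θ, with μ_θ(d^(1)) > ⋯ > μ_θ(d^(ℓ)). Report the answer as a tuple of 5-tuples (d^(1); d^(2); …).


Via rank(M_{q-1}∘⋯∘M_p): M ≅ I[1,3], I[4,5], I[5,5]^2.
μ_θ-semistable layers: μ^(1)=17; μ^(2)=10; μ^(3)=3; μ^(4)=-39

((0, 0, 1, 0, 0); (0, 1, 0, 0, 0); (1, 0, 0, 0, 3); (0, 0, 0, 1, 0))


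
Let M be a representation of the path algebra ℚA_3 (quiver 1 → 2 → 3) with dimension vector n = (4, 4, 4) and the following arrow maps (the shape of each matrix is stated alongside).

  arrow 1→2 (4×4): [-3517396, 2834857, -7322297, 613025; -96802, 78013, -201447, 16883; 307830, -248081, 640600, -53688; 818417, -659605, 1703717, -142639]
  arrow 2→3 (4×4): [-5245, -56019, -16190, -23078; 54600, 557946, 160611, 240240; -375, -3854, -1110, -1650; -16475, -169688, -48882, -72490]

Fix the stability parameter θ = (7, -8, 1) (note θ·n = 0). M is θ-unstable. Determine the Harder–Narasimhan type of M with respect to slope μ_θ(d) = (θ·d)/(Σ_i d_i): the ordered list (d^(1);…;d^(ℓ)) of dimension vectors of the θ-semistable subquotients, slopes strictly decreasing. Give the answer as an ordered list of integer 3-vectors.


Barcode: M ≅ I[1,1], I[1,2], I[1,3]^2, I[2,3], I[3,3]. HN layers by μ_θ (4 steps, strictly decreasing):
  μ^(1)=7; μ^(2)=1; μ^(3)=-1/2; μ^(4)=-8

((1, 0, 0); (0, 0, 4); (3, 3, 0); (0, 1, 0))


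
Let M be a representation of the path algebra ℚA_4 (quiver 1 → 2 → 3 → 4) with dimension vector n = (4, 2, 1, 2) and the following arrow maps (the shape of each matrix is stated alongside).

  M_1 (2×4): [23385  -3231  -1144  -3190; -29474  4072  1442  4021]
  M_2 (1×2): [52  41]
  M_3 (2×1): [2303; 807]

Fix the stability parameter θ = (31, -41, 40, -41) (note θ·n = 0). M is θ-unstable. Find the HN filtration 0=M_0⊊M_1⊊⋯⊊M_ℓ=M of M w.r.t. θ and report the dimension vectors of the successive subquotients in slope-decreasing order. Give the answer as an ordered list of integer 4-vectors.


Interval decomposition of M: I[1,1]^2, I[1,2], I[1,4], I[4,4].
HN type (ℓ=4): μ^(1)=31; μ^(2)=-1/2; μ^(3)=-5; μ^(4)=-41

((2, 0, 0, 0); (0, 0, 1, 1); (2, 2, 0, 0); (0, 0, 0, 1))


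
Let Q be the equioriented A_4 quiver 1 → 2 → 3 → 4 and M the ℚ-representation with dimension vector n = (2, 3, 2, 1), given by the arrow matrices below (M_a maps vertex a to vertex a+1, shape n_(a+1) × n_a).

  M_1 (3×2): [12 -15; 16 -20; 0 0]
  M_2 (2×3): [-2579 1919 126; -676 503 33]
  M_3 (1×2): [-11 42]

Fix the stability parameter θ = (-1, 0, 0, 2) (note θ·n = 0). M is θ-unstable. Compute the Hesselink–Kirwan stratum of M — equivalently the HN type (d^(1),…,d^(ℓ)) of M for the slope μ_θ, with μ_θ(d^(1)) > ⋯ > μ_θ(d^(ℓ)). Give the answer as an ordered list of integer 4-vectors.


Via rank(M_{q-1}∘⋯∘M_p): M ≅ I[1,1], I[1,4], I[2,2], I[2,3].
μ_θ-semistable layers: μ^(1)=2; μ^(2)=0; μ^(3)=-1

((0, 0, 0, 1); (0, 3, 2, 0); (2, 0, 0, 0))


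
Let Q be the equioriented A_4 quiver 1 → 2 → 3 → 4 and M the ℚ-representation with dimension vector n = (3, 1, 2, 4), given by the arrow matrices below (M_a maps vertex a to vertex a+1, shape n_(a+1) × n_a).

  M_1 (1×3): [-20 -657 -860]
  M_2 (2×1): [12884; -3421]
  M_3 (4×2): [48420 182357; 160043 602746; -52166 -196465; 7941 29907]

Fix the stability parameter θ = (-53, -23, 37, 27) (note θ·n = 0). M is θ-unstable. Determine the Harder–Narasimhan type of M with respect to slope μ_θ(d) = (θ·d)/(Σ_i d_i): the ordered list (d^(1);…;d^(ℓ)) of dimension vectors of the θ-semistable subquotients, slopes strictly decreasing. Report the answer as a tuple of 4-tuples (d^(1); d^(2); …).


Via rank(M_{q-1}∘⋯∘M_p): M ≅ I[1,1]^2, I[1,4], I[3,4], I[4,4]^2.
μ_θ-semistable layers: μ^(1)=32; μ^(2)=27; μ^(3)=-23; μ^(4)=-53

((0, 0, 2, 2); (0, 0, 0, 2); (0, 1, 0, 0); (3, 0, 0, 0))


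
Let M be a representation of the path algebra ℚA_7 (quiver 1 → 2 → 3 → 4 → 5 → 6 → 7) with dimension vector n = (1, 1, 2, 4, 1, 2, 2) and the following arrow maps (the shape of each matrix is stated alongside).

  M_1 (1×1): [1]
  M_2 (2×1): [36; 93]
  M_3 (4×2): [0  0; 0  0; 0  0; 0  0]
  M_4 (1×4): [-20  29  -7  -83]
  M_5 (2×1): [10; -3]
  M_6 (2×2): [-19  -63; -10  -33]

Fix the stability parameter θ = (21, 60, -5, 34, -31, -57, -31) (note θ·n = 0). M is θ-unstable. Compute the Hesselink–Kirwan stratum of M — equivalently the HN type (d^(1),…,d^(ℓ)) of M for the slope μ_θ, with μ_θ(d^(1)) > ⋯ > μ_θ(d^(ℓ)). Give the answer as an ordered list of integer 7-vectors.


Interval decomposition of M: I[1,3], I[3,3], I[4,4]^3, I[4,7], I[6,7].
HN type (ℓ=7): μ^(1)=34; μ^(2)=55/2; μ^(3)=21; μ^(4)=-5; μ^(5)=-85/4; μ^(6)=-31; μ^(7)=-57

((0, 0, 0, 3, 0, 0, 0); (0, 1, 1, 0, 0, 0, 0); (1, 0, 0, 0, 0, 0, 0); (0, 0, 1, 0, 0, 0, 0); (0, 0, 0, 1, 1, 1, 1); (0, 0, 0, 0, 0, 0, 1); (0, 0, 0, 0, 0, 1, 0))


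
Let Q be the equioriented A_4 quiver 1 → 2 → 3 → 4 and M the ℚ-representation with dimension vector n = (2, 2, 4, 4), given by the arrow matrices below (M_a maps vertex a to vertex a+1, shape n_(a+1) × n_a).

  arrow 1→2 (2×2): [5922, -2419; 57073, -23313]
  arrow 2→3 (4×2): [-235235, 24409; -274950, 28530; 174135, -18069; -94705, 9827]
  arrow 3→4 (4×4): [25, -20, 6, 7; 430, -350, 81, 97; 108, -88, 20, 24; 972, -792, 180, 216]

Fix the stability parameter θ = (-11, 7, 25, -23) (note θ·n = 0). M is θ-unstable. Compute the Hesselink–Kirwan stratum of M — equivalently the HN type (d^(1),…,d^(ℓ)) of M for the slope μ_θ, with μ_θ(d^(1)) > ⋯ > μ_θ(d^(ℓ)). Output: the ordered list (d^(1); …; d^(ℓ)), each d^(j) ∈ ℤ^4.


Barcode: M ≅ I[1,2], I[1,3], I[3,3], I[3,4]^2, I[4,4]^2. HN layers by μ_θ (5 steps, strictly decreasing):
  μ^(1)=25; μ^(2)=7; μ^(3)=1; μ^(4)=-11; μ^(5)=-23

((0, 0, 2, 0); (0, 2, 0, 0); (0, 0, 2, 2); (2, 0, 0, 0); (0, 0, 0, 2))


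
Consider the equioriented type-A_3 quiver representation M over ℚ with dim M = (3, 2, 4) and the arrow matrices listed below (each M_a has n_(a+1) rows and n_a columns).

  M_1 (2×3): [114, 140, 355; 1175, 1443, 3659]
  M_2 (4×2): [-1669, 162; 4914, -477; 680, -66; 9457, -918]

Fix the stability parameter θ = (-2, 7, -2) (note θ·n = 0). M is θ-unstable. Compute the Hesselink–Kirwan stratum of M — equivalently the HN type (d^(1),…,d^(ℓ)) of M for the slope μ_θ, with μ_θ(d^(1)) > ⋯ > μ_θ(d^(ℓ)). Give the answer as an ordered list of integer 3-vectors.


Interval decomposition of M: I[1,1], I[1,3]^2, I[3,3]^2.
HN type (ℓ=2): μ^(1)=5/2; μ^(2)=-2

((0, 2, 2); (3, 0, 2))


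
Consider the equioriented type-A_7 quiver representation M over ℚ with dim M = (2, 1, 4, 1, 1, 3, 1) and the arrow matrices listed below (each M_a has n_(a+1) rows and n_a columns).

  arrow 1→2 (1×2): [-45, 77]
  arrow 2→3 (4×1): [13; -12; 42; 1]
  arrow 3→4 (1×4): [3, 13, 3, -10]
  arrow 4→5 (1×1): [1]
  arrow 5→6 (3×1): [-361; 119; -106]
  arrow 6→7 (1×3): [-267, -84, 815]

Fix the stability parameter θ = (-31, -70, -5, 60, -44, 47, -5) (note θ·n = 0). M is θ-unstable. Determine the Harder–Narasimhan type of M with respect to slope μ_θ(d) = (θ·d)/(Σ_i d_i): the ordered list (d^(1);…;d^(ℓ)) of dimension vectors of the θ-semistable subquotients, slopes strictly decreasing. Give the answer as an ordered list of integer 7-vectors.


Via rank(M_{q-1}∘⋯∘M_p): M ≅ I[1,1], I[1,7], I[3,3]^3, I[6,6]^2.
μ_θ-semistable layers: μ^(1)=47; μ^(2)=21; μ^(3)=8; μ^(4)=-5; μ^(5)=-31; μ^(6)=-101/2

((0, 0, 0, 0, 0, 2, 0); (0, 0, 0, 0, 0, 1, 1); (0, 0, 0, 1, 1, 0, 0); (0, 0, 4, 0, 0, 0, 0); (1, 0, 0, 0, 0, 0, 0); (1, 1, 0, 0, 0, 0, 0))


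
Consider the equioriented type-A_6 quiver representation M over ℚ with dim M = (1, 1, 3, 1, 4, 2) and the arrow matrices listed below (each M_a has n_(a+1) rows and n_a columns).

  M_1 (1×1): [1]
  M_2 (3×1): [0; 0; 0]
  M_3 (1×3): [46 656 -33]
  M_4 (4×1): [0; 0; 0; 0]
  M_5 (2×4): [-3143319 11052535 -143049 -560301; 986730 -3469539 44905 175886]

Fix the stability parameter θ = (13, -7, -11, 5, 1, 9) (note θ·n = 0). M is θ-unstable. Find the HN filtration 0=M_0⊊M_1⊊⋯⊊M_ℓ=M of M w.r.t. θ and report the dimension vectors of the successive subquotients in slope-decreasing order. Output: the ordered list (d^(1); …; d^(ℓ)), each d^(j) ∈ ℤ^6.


Via rank(M_{q-1}∘⋯∘M_p): M ≅ I[1,2], I[3,3]^2, I[3,4], I[5,5]^2, I[5,6]^2.
μ_θ-semistable layers: μ^(1)=9; μ^(2)=5; μ^(3)=3; μ^(4)=1; μ^(5)=-11

((0, 0, 0, 0, 0, 2); (0, 0, 0, 1, 0, 0); (1, 1, 0, 0, 0, 0); (0, 0, 0, 0, 4, 0); (0, 0, 3, 0, 0, 0))


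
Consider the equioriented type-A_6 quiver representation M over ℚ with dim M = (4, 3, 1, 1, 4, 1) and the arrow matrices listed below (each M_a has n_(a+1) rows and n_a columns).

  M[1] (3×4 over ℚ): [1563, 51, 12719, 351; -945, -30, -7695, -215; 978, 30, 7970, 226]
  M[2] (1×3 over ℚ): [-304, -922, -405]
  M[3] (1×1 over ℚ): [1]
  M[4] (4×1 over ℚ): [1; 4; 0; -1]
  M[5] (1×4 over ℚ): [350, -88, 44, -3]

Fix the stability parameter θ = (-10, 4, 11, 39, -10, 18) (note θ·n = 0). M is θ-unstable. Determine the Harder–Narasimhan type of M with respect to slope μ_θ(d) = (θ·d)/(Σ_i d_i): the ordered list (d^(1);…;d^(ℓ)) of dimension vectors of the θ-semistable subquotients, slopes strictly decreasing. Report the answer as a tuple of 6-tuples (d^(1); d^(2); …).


Barcode: M ≅ I[1,1]^2, I[1,2], I[1,6], I[2,2], I[5,5]^3. HN layers by μ_θ (5 steps, strictly decreasing):
  μ^(1)=18; μ^(2)=29/2; μ^(3)=11; μ^(4)=4; μ^(5)=-10

((0, 0, 0, 0, 0, 1); (0, 0, 0, 1, 1, 0); (0, 0, 1, 0, 0, 0); (0, 3, 0, 0, 0, 0); (4, 0, 0, 0, 3, 0))


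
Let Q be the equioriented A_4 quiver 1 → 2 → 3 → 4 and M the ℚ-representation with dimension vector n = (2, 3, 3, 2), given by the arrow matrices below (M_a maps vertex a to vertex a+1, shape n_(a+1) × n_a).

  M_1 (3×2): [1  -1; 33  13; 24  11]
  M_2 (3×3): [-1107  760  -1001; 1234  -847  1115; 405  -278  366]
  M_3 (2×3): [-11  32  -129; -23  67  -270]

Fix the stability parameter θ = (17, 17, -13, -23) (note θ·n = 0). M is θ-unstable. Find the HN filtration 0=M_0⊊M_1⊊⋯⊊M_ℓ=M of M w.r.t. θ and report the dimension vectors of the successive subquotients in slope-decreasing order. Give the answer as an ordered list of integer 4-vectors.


Via rank(M_{q-1}∘⋯∘M_p): M ≅ I[1,3], I[1,4], I[2,4].
μ_θ-semistable layers: μ^(1)=7; μ^(2)=-1/2; μ^(3)=-19/3

((1, 1, 1, 0); (1, 1, 1, 1); (0, 1, 1, 1))


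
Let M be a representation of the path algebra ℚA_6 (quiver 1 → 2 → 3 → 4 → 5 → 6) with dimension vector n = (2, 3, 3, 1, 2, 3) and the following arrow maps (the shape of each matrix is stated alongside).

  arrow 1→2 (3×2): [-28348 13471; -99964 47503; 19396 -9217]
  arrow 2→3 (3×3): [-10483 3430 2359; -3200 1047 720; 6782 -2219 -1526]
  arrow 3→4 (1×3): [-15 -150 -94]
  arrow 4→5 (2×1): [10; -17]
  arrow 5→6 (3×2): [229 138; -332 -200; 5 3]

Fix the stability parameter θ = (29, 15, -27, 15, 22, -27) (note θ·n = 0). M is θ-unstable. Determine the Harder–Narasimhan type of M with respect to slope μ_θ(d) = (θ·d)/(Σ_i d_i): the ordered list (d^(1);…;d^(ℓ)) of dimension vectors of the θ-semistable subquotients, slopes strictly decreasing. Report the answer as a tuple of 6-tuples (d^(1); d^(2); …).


Interval decomposition of M: I[1,1], I[1,6], I[2,2], I[2,3], I[3,3], I[5,6], I[6,6].
HN type (ℓ=6): μ^(1)=29; μ^(2)=15; μ^(3)=9/2; μ^(4)=-5/2; μ^(5)=-6; μ^(6)=-27

((1, 0, 0, 0, 0, 0); (0, 1, 0, 0, 0, 0); (1, 1, 1, 1, 1, 1); (0, 0, 0, 0, 1, 1); (0, 1, 1, 0, 0, 0); (0, 0, 1, 0, 0, 1))


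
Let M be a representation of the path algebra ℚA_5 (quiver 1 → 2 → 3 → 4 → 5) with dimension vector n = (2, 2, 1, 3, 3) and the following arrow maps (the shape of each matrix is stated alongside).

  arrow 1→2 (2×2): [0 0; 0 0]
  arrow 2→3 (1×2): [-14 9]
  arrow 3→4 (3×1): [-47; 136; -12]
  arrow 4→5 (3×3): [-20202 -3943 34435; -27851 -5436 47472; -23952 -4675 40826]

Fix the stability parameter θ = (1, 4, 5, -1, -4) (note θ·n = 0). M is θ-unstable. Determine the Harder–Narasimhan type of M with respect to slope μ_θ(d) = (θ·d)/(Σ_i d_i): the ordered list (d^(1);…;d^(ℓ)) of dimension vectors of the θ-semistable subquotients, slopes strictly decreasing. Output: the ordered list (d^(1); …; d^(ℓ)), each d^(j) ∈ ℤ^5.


Via rank(M_{q-1}∘⋯∘M_p): M ≅ I[1,1]^2, I[2,2], I[2,5], I[4,5]^2.
μ_θ-semistable layers: μ^(1)=4; μ^(2)=1; μ^(3)=-5/2

((0, 1, 0, 0, 0); (2, 1, 1, 1, 1); (0, 0, 0, 2, 2))


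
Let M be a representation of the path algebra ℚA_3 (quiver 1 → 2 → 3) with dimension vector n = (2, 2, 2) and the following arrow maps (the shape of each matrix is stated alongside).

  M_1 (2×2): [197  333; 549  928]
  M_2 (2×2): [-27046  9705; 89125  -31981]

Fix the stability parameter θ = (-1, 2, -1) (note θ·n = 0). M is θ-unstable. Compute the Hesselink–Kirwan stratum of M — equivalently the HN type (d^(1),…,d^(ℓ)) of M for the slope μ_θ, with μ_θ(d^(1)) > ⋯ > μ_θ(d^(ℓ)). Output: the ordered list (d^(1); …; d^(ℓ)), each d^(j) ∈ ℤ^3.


Via rank(M_{q-1}∘⋯∘M_p): M ≅ I[1,3]^2.
μ_θ-semistable layers: μ^(1)=1/2; μ^(2)=-1

((0, 2, 2); (2, 0, 0))


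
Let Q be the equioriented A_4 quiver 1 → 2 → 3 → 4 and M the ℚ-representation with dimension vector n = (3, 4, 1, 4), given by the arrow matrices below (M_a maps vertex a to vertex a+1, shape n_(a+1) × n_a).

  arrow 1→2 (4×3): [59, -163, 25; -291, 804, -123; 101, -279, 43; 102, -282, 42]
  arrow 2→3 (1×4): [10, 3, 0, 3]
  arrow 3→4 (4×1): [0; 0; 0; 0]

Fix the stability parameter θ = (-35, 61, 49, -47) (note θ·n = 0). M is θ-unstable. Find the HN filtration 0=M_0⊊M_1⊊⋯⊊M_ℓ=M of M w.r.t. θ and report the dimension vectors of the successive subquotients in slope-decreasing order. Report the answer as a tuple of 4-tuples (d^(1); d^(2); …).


Interval decomposition of M: I[1,1], I[1,2], I[1,3], I[2,2]^2, I[4,4]^4.
HN type (ℓ=4): μ^(1)=61; μ^(2)=55; μ^(3)=-35; μ^(4)=-47

((0, 3, 0, 0); (0, 1, 1, 0); (3, 0, 0, 0); (0, 0, 0, 4))


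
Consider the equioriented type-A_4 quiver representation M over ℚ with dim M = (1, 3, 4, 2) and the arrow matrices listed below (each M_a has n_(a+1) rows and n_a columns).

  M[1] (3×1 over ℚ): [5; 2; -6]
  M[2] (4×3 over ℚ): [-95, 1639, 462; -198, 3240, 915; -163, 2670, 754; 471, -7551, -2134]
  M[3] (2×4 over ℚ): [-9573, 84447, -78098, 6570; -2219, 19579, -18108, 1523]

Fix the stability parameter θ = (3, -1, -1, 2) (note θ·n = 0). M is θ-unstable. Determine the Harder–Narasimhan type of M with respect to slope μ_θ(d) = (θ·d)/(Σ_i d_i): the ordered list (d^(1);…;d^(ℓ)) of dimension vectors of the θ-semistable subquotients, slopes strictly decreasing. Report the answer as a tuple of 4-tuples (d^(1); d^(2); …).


Via rank(M_{q-1}∘⋯∘M_p): M ≅ I[1,4], I[2,3], I[2,4], I[3,3].
μ_θ-semistable layers: μ^(1)=2; μ^(2)=1/3; μ^(3)=-1

((0, 0, 0, 2); (1, 1, 1, 0); (0, 2, 3, 0))


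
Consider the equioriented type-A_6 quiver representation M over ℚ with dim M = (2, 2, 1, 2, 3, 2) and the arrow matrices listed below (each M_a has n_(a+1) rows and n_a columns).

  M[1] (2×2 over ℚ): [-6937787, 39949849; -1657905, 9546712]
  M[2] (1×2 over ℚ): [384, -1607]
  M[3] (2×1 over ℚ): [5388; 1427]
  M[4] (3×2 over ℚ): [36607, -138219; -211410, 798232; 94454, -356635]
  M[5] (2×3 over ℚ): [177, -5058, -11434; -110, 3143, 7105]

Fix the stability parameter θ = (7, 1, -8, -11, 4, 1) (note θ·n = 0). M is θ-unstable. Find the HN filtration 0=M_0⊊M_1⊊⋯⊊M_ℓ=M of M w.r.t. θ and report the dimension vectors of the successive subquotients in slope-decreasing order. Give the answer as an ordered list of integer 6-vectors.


Barcode: M ≅ I[1,2], I[1,6], I[4,6], I[5,5]. HN layers by μ_θ (4 steps, strictly decreasing):
  μ^(1)=4; μ^(2)=5/2; μ^(3)=-11/4; μ^(4)=-11

((1, 1, 0, 0, 1, 0); (0, 0, 0, 0, 2, 2); (1, 1, 1, 1, 0, 0); (0, 0, 0, 1, 0, 0))


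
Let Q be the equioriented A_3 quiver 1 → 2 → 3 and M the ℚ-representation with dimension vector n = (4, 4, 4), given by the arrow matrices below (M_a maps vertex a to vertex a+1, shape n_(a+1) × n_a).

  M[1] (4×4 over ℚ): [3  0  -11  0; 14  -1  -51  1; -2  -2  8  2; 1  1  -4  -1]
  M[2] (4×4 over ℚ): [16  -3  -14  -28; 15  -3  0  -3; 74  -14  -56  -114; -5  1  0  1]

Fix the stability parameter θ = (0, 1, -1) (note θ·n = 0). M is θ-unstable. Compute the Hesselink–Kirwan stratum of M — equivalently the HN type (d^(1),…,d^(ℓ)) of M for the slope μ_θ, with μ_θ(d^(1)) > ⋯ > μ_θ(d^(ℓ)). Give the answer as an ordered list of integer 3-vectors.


Via rank(M_{q-1}∘⋯∘M_p): M ≅ I[1,1]^2, I[1,2], I[1,3], I[2,2], I[2,3], I[3,3]^2.
μ_θ-semistable layers: μ^(1)=1; μ^(2)=0; μ^(3)=-1

((0, 2, 0); (4, 2, 2); (0, 0, 2))


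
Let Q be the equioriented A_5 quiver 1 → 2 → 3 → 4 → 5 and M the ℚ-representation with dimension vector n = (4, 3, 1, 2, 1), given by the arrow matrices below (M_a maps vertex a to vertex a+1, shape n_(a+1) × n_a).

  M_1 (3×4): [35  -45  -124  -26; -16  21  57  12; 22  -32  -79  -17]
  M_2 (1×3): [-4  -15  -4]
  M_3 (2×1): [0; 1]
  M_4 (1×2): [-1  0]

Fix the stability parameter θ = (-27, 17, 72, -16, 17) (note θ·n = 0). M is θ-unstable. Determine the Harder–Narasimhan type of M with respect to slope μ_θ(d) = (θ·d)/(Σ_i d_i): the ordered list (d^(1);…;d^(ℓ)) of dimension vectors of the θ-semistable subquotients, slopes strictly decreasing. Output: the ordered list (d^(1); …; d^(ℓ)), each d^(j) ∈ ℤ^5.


Via rank(M_{q-1}∘⋯∘M_p): M ≅ I[1,1], I[1,2]^2, I[1,4], I[4,5].
μ_θ-semistable layers: μ^(1)=28; μ^(2)=17; μ^(3)=-16; μ^(4)=-27

((0, 0, 1, 1, 0); (0, 3, 0, 0, 1); (0, 0, 0, 1, 0); (4, 0, 0, 0, 0))


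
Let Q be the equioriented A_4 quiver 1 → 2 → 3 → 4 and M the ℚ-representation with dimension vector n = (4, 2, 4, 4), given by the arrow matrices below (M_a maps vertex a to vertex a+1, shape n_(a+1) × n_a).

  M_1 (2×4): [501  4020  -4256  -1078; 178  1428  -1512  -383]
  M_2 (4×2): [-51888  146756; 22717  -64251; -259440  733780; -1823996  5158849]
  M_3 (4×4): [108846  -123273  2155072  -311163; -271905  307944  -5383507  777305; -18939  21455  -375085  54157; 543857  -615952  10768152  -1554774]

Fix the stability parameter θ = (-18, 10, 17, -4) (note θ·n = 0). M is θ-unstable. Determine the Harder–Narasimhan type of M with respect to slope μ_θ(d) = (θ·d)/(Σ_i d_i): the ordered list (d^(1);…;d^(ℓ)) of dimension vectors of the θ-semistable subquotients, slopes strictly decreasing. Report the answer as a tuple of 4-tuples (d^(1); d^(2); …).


Via rank(M_{q-1}∘⋯∘M_p): M ≅ I[1,1]^2, I[1,4]^2, I[3,4]^2.
μ_θ-semistable layers: μ^(1)=23/3; μ^(2)=13/2; μ^(3)=-18

((0, 2, 2, 2); (0, 0, 2, 2); (4, 0, 0, 0))


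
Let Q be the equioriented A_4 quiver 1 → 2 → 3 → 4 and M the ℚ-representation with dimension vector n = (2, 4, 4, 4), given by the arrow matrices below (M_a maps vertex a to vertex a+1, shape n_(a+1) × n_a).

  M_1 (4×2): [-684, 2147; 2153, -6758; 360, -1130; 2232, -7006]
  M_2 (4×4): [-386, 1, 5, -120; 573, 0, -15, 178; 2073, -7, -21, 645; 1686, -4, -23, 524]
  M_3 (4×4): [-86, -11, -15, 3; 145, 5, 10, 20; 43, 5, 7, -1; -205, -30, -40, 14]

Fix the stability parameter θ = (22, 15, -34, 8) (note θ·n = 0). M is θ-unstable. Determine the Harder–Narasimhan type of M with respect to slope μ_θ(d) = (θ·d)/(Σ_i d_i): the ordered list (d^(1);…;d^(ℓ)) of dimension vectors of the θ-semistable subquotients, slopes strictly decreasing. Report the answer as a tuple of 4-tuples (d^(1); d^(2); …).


Interval decomposition of M: I[1,4]^2, I[2,3], I[2,4], I[4,4].
HN type (ℓ=3): μ^(1)=8; μ^(2)=1; μ^(3)=-19/2

((0, 0, 0, 4); (2, 2, 2, 0); (0, 2, 2, 0))


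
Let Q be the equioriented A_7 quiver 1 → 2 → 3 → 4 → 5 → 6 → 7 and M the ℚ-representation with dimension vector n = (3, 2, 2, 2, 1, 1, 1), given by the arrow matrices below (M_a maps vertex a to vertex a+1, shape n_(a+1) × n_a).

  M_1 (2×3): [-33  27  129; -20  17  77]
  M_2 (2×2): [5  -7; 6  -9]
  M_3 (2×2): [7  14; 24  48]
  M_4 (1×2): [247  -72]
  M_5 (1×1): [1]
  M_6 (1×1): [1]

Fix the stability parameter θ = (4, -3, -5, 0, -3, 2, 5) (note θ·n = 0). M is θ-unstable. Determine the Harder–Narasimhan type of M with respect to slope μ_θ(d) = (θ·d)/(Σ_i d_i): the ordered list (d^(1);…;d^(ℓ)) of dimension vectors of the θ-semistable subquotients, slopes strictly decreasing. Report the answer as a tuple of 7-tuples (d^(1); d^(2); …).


Interval decomposition of M: I[1,1], I[1,3], I[1,7], I[4,4].
HN type (ℓ=6): μ^(1)=5; μ^(2)=4; μ^(3)=2; μ^(4)=0; μ^(5)=-4/3; μ^(6)=-7/5

((0, 0, 0, 0, 0, 0, 1); (1, 0, 0, 0, 0, 0, 0); (0, 0, 0, 0, 0, 1, 0); (0, 0, 0, 1, 0, 0, 0); (1, 1, 1, 0, 0, 0, 0); (1, 1, 1, 1, 1, 0, 0))


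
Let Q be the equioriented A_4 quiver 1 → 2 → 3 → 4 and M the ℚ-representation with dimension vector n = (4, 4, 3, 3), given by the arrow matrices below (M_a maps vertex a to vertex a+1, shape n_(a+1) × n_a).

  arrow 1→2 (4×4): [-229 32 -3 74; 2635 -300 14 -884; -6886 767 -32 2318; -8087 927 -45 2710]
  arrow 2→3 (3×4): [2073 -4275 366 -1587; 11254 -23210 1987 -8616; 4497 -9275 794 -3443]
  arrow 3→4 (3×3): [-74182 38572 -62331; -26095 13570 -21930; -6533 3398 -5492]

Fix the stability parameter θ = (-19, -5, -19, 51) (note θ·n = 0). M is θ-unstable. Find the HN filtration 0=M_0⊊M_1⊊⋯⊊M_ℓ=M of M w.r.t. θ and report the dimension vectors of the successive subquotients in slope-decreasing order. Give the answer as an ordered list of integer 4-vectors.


Via rank(M_{q-1}∘⋯∘M_p): M ≅ I[1,2]^2, I[1,4]^2, I[3,3], I[4,4].
μ_θ-semistable layers: μ^(1)=51; μ^(2)=-5; μ^(3)=-12; μ^(4)=-19

((0, 0, 0, 3); (0, 2, 0, 0); (0, 2, 2, 0); (4, 0, 1, 0))


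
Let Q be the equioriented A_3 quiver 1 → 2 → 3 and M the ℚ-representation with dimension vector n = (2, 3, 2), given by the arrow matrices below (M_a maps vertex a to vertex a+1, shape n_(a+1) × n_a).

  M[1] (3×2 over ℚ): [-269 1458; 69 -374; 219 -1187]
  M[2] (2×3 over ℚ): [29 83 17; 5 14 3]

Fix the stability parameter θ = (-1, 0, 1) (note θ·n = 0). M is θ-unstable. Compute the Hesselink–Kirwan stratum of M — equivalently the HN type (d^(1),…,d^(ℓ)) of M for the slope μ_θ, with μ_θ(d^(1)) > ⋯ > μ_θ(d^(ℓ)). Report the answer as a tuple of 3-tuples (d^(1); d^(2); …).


Interval decomposition of M: I[1,3]^2, I[2,2].
HN type (ℓ=3): μ^(1)=1; μ^(2)=0; μ^(3)=-1

((0, 0, 2); (0, 3, 0); (2, 0, 0))


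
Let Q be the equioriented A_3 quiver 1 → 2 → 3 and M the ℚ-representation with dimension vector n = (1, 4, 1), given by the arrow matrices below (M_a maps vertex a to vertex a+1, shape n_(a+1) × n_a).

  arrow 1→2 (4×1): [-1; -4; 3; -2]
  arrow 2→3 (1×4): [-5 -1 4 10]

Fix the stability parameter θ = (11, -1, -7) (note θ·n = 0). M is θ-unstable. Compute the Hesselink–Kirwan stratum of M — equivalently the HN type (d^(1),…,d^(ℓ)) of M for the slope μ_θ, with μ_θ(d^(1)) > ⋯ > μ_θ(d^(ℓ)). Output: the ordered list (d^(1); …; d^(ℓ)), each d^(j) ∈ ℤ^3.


Via rank(M_{q-1}∘⋯∘M_p): M ≅ I[1,3], I[2,2]^3.
μ_θ-semistable layers: μ^(1)=1; μ^(2)=-1

((1, 1, 1); (0, 3, 0))


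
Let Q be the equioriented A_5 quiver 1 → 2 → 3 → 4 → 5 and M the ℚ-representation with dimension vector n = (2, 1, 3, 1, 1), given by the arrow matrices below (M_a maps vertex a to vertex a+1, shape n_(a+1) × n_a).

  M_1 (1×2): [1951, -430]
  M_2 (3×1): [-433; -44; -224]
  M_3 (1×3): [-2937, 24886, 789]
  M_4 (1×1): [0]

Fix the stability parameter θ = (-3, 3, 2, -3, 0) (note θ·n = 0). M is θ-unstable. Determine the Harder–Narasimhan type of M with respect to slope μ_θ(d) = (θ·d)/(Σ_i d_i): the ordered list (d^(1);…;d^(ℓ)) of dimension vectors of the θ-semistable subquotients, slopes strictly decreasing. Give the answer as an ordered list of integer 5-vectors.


Via rank(M_{q-1}∘⋯∘M_p): M ≅ I[1,1], I[1,4], I[3,3]^2, I[5,5].
μ_θ-semistable layers: μ^(1)=2; μ^(2)=2/3; μ^(3)=0; μ^(4)=-3

((0, 0, 2, 0, 0); (0, 1, 1, 1, 0); (0, 0, 0, 0, 1); (2, 0, 0, 0, 0))


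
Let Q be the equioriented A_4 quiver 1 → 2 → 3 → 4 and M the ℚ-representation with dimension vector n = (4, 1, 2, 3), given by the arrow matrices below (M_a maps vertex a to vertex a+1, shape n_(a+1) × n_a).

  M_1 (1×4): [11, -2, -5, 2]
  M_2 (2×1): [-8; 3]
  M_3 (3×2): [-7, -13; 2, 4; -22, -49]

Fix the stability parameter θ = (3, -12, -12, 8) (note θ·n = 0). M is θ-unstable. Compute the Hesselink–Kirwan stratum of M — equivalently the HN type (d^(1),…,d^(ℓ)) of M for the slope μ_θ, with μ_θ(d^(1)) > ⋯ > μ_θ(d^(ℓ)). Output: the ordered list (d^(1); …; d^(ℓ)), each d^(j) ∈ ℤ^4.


Barcode: M ≅ I[1,1]^3, I[1,4], I[3,4], I[4,4]. HN layers by μ_θ (4 steps, strictly decreasing):
  μ^(1)=8; μ^(2)=3; μ^(3)=-7; μ^(4)=-12

((0, 0, 0, 3); (3, 0, 0, 0); (1, 1, 1, 0); (0, 0, 1, 0))


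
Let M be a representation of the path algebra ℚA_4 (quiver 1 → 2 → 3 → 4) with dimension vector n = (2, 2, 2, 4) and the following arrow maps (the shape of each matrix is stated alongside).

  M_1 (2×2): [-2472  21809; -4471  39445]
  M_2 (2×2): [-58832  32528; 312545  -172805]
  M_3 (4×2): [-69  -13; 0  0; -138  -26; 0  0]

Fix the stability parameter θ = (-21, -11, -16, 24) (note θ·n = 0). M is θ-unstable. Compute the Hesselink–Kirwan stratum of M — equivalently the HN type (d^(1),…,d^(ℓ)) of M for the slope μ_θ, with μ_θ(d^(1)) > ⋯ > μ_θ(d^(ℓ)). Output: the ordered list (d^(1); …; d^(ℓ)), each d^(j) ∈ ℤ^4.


Barcode: M ≅ I[1,2], I[1,4], I[3,3], I[4,4]^3. HN layers by μ_θ (5 steps, strictly decreasing):
  μ^(1)=24; μ^(2)=-11; μ^(3)=-27/2; μ^(4)=-16; μ^(5)=-21

((0, 0, 0, 4); (0, 1, 0, 0); (0, 1, 1, 0); (0, 0, 1, 0); (2, 0, 0, 0))


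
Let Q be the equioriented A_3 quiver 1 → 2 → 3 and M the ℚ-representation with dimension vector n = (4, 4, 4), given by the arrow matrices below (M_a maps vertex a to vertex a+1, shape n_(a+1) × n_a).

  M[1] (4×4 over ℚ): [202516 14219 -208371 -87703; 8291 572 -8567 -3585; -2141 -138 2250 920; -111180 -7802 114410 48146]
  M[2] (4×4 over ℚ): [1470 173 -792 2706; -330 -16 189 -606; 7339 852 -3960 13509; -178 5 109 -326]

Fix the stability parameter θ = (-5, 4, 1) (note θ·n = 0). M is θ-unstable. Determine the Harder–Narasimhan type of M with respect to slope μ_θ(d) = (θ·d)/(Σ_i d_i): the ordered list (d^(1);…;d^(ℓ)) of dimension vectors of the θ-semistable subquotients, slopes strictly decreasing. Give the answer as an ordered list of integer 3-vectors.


Barcode: M ≅ I[1,2], I[1,3]^3, I[3,3]. HN layers by μ_θ (4 steps, strictly decreasing):
  μ^(1)=4; μ^(2)=5/2; μ^(3)=1; μ^(4)=-5

((0, 1, 0); (0, 3, 3); (0, 0, 1); (4, 0, 0))


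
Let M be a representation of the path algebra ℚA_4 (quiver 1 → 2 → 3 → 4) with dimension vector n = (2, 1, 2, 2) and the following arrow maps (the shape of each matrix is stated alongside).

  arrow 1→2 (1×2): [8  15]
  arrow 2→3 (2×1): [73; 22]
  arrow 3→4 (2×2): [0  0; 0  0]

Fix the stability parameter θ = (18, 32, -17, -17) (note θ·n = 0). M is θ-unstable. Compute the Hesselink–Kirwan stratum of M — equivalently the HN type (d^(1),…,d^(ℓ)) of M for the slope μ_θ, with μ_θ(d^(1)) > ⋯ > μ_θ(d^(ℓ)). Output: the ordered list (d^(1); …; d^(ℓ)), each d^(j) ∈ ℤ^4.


Interval decomposition of M: I[1,1], I[1,3], I[3,3], I[4,4]^2.
HN type (ℓ=3): μ^(1)=18; μ^(2)=11; μ^(3)=-17

((1, 0, 0, 0); (1, 1, 1, 0); (0, 0, 1, 2))


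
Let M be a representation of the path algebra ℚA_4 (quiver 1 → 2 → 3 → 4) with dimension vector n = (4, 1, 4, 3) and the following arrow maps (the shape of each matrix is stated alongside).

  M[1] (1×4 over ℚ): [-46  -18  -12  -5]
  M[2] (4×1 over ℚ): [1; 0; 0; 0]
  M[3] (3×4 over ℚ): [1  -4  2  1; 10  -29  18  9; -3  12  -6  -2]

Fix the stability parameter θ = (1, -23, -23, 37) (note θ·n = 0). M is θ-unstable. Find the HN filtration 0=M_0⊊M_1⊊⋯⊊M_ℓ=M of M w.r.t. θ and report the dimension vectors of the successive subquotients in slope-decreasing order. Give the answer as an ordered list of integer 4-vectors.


Barcode: M ≅ I[1,1]^3, I[1,4], I[3,3], I[3,4]^2. HN layers by μ_θ (4 steps, strictly decreasing):
  μ^(1)=37; μ^(2)=1; μ^(3)=-15; μ^(4)=-23

((0, 0, 0, 3); (3, 0, 0, 0); (1, 1, 1, 0); (0, 0, 3, 0))


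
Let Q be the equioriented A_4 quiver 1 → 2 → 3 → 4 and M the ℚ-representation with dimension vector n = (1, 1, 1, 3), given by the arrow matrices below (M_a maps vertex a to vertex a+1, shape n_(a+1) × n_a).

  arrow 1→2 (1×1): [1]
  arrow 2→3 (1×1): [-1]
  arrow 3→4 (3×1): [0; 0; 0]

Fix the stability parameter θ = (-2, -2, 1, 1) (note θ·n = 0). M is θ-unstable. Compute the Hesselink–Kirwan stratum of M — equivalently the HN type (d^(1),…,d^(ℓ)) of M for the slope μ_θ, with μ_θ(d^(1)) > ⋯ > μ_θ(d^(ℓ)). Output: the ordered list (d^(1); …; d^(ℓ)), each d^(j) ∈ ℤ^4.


Interval decomposition of M: I[1,3], I[4,4]^3.
HN type (ℓ=2): μ^(1)=1; μ^(2)=-2

((0, 0, 1, 3); (1, 1, 0, 0))


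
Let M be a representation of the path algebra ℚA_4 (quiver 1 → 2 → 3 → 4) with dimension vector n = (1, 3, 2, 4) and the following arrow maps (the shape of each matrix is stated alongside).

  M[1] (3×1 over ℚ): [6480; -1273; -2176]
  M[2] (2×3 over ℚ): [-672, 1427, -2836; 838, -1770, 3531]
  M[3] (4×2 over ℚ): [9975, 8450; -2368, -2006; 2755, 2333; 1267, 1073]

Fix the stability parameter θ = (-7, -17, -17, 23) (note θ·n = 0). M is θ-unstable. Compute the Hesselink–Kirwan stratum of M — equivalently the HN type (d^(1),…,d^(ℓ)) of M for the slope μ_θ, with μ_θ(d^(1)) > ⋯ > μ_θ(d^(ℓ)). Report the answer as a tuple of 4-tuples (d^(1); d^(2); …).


Barcode: M ≅ I[1,4], I[2,2], I[2,4], I[4,4]^2. HN layers by μ_θ (3 steps, strictly decreasing):
  μ^(1)=23; μ^(2)=-41/3; μ^(3)=-17

((0, 0, 0, 4); (1, 1, 1, 0); (0, 2, 1, 0))


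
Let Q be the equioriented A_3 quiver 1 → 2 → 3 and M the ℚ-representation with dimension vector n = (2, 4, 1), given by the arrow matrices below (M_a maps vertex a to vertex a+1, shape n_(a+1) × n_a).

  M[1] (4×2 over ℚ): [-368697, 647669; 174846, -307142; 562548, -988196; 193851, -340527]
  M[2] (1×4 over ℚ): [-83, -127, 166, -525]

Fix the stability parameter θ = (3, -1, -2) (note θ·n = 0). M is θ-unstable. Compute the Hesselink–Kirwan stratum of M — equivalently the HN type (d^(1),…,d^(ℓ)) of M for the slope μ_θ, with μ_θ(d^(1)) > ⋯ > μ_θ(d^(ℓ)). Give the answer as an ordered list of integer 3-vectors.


Via rank(M_{q-1}∘⋯∘M_p): M ≅ I[1,1], I[1,3], I[2,2]^3.
μ_θ-semistable layers: μ^(1)=3; μ^(2)=0; μ^(3)=-1

((1, 0, 0); (1, 1, 1); (0, 3, 0))


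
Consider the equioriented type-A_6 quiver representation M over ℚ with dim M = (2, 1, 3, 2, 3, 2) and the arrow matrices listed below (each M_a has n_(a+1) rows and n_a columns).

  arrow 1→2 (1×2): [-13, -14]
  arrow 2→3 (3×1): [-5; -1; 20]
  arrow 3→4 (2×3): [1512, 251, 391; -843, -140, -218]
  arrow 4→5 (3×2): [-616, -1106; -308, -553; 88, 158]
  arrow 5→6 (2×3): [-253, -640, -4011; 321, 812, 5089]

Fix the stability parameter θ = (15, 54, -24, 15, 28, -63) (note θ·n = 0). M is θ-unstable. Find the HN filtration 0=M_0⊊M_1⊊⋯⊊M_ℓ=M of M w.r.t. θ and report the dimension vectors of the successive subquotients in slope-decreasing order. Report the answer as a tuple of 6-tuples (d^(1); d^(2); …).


Interval decomposition of M: I[1,1], I[1,5], I[3,3], I[3,4], I[5,6]^2.
HN type (ℓ=4): μ^(1)=28; μ^(2)=15; μ^(3)=-35/2; μ^(4)=-24

((0, 0, 0, 0, 1, 0); (2, 1, 1, 2, 0, 0); (0, 0, 0, 0, 2, 2); (0, 0, 2, 0, 0, 0))
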